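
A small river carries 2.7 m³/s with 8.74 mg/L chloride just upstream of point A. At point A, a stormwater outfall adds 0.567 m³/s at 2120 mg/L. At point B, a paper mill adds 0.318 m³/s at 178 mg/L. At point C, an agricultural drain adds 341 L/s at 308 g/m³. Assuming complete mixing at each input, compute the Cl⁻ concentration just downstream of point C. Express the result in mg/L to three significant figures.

353 mg/L

After input A: C = (2.7·8.74 + 0.567·2120) / 3.267 = 375.2 mg/L.
After input B: C = (3.267·375.2 + 0.318·178) / 3.585 = 357.7 mg/L.
341 L/s = 0.341 m³/s.
After input C: C = (3.585·357.7 + 0.341·308) / 3.926 = 353.4 mg/L.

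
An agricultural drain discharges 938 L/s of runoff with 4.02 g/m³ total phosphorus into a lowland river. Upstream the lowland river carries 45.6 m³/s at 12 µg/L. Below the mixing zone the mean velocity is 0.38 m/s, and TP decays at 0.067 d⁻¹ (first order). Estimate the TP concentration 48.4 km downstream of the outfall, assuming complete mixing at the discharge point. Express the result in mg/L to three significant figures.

0.0841 mg/L

938 L/s = 0.938 m³/s.
12 µg/L = 0.012 mg/L.
After complete mixing, C₀ = (0.938·4.02 + 45.6·0.012) / 46.54 = 0.09278 mg/L.
Travel time t = 4.84e+04 m / 0.38 m/s = 1.274e+05 s = 1.474 d.
C = 0.09278·exp(−0.067·1.474) = 0.09278·0.906 = 0.08406 mg/L.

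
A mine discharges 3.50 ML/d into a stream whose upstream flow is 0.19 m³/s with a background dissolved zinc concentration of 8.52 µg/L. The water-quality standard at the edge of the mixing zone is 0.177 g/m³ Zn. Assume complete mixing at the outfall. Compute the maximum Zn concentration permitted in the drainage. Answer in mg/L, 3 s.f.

3.50 ML/d = 0.04051 m³/s.
8.52 µg/L = 0.00852 mg/L.
Mass balance: 0.177·0.2305 = 0.04051·Cₑ + 0.19·0.00852.
Cₑ = (0.0408 − 0.001619) / 0.04051 = 0.9672 mg/L.

0.967 mg/L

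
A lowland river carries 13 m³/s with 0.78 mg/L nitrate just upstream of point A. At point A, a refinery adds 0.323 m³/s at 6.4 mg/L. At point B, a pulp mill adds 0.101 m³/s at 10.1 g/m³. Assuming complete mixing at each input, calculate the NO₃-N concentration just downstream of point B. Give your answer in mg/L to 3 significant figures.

After input A: C = (13·0.78 + 0.323·6.4) / 13.32 = 0.9163 mg/L.
After input B: C = (13.32·0.9163 + 0.101·10.1) / 13.42 = 0.9853 mg/L.

0.985 mg/L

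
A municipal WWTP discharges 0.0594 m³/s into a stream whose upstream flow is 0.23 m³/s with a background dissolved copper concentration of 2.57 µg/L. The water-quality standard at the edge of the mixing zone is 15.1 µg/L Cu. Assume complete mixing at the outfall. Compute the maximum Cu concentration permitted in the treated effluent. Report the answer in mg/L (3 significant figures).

0.0636 mg/L

2.57 µg/L = 0.00257 mg/L.
15.1 µg/L = 0.0151 mg/L.
Mass balance: 0.0151·0.2894 = 0.0594·Cₑ + 0.23·0.00257.
Cₑ = (0.00437 − 0.0005911) / 0.0594 = 0.06362 mg/L.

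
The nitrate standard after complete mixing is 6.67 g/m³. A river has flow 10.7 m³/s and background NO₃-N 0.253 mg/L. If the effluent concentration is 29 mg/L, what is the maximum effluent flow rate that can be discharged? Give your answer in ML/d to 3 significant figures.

Mass balance at complete mixing: C_std·(Q_w + Q_r) = Q_w·C_e + Q_r·C_b.
Rearranging, Q_w = Q_r·(C_std − C_b)/(C_e − C_std) = 10.7·(6.67 − 0.253) / (29 − 6.67) = 3.075 m³/s.
= 265.7 ML/d.

266 ML/d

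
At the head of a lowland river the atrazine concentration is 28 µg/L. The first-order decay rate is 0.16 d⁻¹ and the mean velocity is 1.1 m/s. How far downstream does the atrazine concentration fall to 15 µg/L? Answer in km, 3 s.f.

From C = C₀·e^(−kt), t = ln(C₀/C)/k = ln(28/15)/0.16 = 0.6242/0.16 = 3.901 d.
Distance = v·t = 1.1 m/s × 3.37e+05 s = 3.707e+05 m = 370.7 km.

371 km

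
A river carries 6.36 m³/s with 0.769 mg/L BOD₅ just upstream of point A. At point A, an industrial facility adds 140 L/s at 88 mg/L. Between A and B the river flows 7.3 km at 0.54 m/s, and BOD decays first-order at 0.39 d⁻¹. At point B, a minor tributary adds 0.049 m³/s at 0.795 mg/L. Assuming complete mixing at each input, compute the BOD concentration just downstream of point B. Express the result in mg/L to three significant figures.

2.48 mg/L

140 L/s = 0.14 m³/s.
After input A: C = (6.36·0.769 + 0.14·88) / 6.5 = 2.648 mg/L.
Over the 7.3 km reach to input B (t = 1.352e+04 s = 0.1565 d), decay gives C = 2.648·exp(−0.39·0.1565) = 2.491 mg/L.
After input B: C = (6.5·2.491 + 0.049·0.795) / 6.549 = 2.478 mg/L.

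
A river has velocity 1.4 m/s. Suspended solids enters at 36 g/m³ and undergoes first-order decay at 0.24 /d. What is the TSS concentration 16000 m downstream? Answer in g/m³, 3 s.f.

Travel time t = 16000 m / 1.4 m/s = 1.6e+04/1.4 = 1.143e+04 s = 0.1323 d.
First-order decay: C = 36·exp(−0.24·0.1323) = 36·0.9688 = 34.88 g/m³.

34.9 g/m³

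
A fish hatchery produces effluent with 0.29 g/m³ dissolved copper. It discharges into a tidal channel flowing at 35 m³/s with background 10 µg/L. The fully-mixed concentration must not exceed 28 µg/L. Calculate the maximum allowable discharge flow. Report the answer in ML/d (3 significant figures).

10 µg/L = 0.01 mg/L.
28 µg/L = 0.028 mg/L.
Mass balance at complete mixing: C_std·(Q_w + Q_r) = Q_w·C_e + Q_r·C_b.
Rearranging, Q_w = Q_r·(C_std − C_b)/(C_e − C_std) = 35·(0.028 − 0.01) / (0.29 − 0.028) = 2.405 m³/s.
= 207.8 ML/d.

208 ML/d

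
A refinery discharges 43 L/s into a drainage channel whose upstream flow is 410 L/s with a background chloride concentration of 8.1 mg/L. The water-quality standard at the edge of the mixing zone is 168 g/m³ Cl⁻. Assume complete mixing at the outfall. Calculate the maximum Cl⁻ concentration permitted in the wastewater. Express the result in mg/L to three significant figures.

1690 mg/L

43 L/s = 0.043 m³/s.
410 L/s = 0.41 m³/s.
Mass balance: 168·0.453 = 0.043·Cₑ + 0.41·8.1.
Cₑ = (76.1 − 3.321) / 0.043 = 1693 mg/L.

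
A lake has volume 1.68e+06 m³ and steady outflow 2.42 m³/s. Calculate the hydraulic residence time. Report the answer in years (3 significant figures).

Q = 2.42 m³/s × 3.156e+07 s/yr = 7.637e+07 m³/yr.
Hydraulic residence time τ = V/Q = 1.68e+06/7.637e+07 = 0.022 yr.

0.0220 yr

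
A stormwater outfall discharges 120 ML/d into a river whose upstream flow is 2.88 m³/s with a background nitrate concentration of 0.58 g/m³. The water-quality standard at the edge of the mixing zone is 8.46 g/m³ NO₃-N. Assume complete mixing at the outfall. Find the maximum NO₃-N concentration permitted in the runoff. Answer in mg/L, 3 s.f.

24.8 mg/L

120 ML/d = 1.389 m³/s.
Mass balance: 8.46·4.269 = 1.389·Cₑ + 2.88·0.58.
Cₑ = (36.11 − 1.67) / 1.389 = 24.8 mg/L.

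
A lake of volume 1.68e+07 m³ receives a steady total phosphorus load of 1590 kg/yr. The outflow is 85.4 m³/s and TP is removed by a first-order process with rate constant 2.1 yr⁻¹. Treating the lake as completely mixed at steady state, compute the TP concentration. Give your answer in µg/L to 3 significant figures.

0.582 µg/L

Outflow Q = 85.4 m³/s × 3.156e+07 s/yr = 2.695e+09 m³/yr.
Steady-state CSTR mass balance: W = Q·C + k·V·C, so C = W/(Q + kV).
Q + kV = 2.695e+09 + 2.1·1.68e+07 = 2.73e+09 m³/yr.
C = 1590/2.73e+09 = 5.824e-07 kg/m³ = 0.0005824 mg/L = 0.5824 µg/L.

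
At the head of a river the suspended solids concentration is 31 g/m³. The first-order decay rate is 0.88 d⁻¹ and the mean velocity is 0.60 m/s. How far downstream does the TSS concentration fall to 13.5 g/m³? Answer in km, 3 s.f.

49.0 km

From C = C₀·e^(−kt), t = ln(C₀/C)/k = ln(31/13.5)/0.88 = 0.8313/0.88 = 0.9447 d.
Distance = v·t = 0.60 m/s × 8.162e+04 s = 4.897e+04 m = 48.97 km.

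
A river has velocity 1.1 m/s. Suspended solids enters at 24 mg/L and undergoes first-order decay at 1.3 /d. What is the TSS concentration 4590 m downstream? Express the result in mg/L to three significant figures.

22.5 mg/L

Travel time t = 4590 m / 1.1 m/s = 4590/1.1 = 4173 s = 0.0483 d.
First-order decay: C = 24·exp(−1.3·0.0483) = 24·0.9391 = 22.54 mg/L.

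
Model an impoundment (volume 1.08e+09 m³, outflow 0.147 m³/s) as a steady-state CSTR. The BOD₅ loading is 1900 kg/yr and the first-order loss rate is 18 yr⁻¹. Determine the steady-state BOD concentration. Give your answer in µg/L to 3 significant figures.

0.0977 µg/L

Outflow Q = 0.147 m³/s × 3.156e+07 s/yr = 4.639e+06 m³/yr.
Steady-state CSTR mass balance: W = Q·C + k·V·C, so C = W/(Q + kV).
Q + kV = 4.639e+06 + 18·1.08e+09 = 1.944e+10 m³/yr.
C = 1900/1.944e+10 = 9.771e-08 kg/m³ = 9.771e-05 mg/L = 0.09771 µg/L.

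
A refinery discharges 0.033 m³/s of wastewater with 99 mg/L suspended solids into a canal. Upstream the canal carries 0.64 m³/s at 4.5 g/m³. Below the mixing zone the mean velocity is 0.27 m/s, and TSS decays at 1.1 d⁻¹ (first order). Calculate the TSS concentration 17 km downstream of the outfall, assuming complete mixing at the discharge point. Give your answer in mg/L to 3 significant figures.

After complete mixing, C₀ = (0.033·99 + 0.64·4.5) / 0.673 = 9.134 mg/L.
Travel time t = 1.7e+04 m / 0.27 m/s = 6.296e+04 s = 0.7287 d.
C = 9.134·exp(−1.1·0.7287) = 9.134·0.4486 = 4.097 mg/L.

4.10 mg/L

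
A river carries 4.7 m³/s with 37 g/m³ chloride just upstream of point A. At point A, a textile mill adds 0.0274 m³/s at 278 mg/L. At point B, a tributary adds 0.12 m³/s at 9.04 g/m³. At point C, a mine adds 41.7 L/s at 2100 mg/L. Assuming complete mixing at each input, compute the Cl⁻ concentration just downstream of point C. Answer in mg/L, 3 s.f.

After input A: C = (4.7·37 + 0.0274·278) / 4.727 = 38.4 mg/L.
After input B: C = (4.727·38.4 + 0.12·9.04) / 4.847 = 37.67 mg/L.
41.7 L/s = 0.0417 m³/s.
After input C: C = (4.847·37.67 + 0.0417·2100) / 4.889 = 55.26 mg/L.

55.3 mg/L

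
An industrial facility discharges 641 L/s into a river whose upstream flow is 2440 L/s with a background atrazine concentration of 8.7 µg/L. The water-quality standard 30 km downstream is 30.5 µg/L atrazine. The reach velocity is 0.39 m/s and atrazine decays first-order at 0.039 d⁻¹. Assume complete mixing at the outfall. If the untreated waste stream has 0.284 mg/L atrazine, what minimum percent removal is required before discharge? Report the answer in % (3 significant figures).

641 L/s = 0.641 m³/s.
2440 L/s = 2.44 m³/s.
8.7 µg/L = 0.0087 mg/L.
30.5 µg/L = 0.0305 mg/L.
Travel time to the compliance point: t = 3e+04/0.39 = 7.692e+04 s = 0.8903 d; decay factor exp(−0.039·0.8903) = 0.9659.
So the concentration just after mixing may be at most 0.0305/0.9659 = 0.03158 mg/L.
Mass balance: 0.03158·3.081 = 0.641·Cₑ + 2.44·0.0087.
Cₑ = (0.09729 − 0.02123) / 0.641 = 0.1187 mg/L.
Required removal = 1 − 0.1187/0.284 = 58.22 %.

58.2 %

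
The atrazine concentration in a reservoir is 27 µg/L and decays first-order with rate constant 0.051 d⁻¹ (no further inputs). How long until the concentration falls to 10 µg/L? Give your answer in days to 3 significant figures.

t = ln(C₀/C)/k = ln(27/10)/0.051 = 0.9933/0.051 = 19.48 d.

19.5 d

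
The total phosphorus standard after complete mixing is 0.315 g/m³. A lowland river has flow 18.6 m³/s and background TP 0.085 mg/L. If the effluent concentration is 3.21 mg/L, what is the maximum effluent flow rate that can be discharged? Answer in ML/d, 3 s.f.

128 ML/d

Mass balance at complete mixing: C_std·(Q_w + Q_r) = Q_w·C_e + Q_r·C_b.
Rearranging, Q_w = Q_r·(C_std − C_b)/(C_e − C_std) = 18.6·(0.315 − 0.085) / (3.21 − 0.315) = 1.478 m³/s.
= 127.7 ML/d.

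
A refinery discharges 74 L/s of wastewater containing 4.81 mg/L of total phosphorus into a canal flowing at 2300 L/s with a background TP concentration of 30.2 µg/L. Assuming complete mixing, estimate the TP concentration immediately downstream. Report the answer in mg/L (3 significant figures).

0.179 mg/L

74 L/s = 0.074 m³/s.
2300 L/s = 2.3 m³/s.
30.2 µg/L = 0.0302 mg/L.
By mass balance at complete mixing, C = (0.074·4.81 + 2.3·0.0302) / (0.074 + 2.3) = 0.4254/2.374 = 0.1792 mg/L.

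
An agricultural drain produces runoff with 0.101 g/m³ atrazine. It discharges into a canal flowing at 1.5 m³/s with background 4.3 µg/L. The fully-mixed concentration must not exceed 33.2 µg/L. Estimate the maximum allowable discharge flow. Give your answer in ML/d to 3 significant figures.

55.2 ML/d

4.3 µg/L = 0.0043 mg/L.
33.2 µg/L = 0.0332 mg/L.
Mass balance at complete mixing: C_std·(Q_w + Q_r) = Q_w·C_e + Q_r·C_b.
Rearranging, Q_w = Q_r·(C_std − C_b)/(C_e − C_std) = 1.5·(0.0332 − 0.0043) / (0.101 − 0.0332) = 0.6394 m³/s.
= 55.24 ML/d.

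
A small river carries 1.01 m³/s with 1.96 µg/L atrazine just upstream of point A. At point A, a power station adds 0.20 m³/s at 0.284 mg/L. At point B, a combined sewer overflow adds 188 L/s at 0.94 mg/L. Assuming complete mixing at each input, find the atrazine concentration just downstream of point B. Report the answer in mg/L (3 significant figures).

1.96 µg/L = 0.00196 mg/L.
After input A: C = (1.01·0.00196 + 0.2·0.284) / 1.21 = 0.04858 mg/L.
188 L/s = 0.188 m³/s.
After input B: C = (1.21·0.04858 + 0.188·0.94) / 1.398 = 0.1685 mg/L.

0.168 mg/L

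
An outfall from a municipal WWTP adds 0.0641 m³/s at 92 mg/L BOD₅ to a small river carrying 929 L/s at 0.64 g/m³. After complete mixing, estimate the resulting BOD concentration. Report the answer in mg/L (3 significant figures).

6.54 mg/L

929 L/s = 0.929 m³/s.
Conservation of mass across the mixing zone: C = (0.0641·92 + 0.929·0.64) / (0.0641 + 0.929) = 6.492/0.9931 = 6.537 mg/L.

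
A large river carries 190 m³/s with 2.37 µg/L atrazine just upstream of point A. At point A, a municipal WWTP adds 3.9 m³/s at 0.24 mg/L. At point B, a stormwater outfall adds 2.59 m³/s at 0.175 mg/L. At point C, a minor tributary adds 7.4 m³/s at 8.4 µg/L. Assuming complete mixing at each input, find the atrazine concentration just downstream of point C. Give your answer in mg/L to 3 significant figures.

2.37 µg/L = 0.00237 mg/L.
After input A: C = (190·0.00237 + 3.9·0.24) / 193.9 = 0.00715 mg/L.
After input B: C = (193.9·0.00715 + 2.59·0.175) / 196.5 = 0.009362 mg/L.
8.4 µg/L = 0.0084 mg/L.
After input C: C = (196.5·0.009362 + 7.4·0.0084) / 203.9 = 0.009327 mg/L.

0.00933 mg/L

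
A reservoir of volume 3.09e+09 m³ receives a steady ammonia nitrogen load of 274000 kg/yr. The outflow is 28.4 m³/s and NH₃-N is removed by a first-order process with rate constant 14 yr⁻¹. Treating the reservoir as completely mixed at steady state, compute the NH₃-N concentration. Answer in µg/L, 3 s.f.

Outflow Q = 28.4 m³/s × 3.156e+07 s/yr = 8.962e+08 m³/yr.
Steady-state CSTR mass balance: W = Q·C + k·V·C, so C = W/(Q + kV).
Q + kV = 8.962e+08 + 14·3.09e+09 = 4.416e+10 m³/yr.
C = 274000/4.416e+10 = 6.205e-06 kg/m³ = 0.006205 mg/L = 6.205 µg/L.

6.21 µg/L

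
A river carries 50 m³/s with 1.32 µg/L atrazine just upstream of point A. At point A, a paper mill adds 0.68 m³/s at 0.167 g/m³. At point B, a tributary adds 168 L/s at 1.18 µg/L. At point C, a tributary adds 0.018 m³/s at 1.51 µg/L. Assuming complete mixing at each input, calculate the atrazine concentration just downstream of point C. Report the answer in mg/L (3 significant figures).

1.32 µg/L = 0.00132 mg/L.
After input A: C = (50·0.00132 + 0.68·0.167) / 50.68 = 0.003543 mg/L.
168 L/s = 0.168 m³/s.
1.18 µg/L = 0.00118 mg/L.
After input B: C = (50.68·0.003543 + 0.168·0.00118) / 50.85 = 0.003535 mg/L.
1.51 µg/L = 0.00151 mg/L.
After input C: C = (50.85·0.003535 + 0.018·0.00151) / 50.87 = 0.003534 mg/L.

0.00353 mg/L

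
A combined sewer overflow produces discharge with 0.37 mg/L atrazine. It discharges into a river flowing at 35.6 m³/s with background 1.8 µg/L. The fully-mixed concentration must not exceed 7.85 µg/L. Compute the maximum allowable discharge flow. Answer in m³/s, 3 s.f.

0.595 m³/s

1.8 µg/L = 0.0018 mg/L.
7.85 µg/L = 0.00785 mg/L.
Mass balance at complete mixing: C_std·(Q_w + Q_r) = Q_w·C_e + Q_r·C_b.
Rearranging, Q_w = Q_r·(C_std − C_b)/(C_e − C_std) = 35.6·(0.00785 − 0.0018) / (0.37 − 0.00785) = 0.5947 m³/s.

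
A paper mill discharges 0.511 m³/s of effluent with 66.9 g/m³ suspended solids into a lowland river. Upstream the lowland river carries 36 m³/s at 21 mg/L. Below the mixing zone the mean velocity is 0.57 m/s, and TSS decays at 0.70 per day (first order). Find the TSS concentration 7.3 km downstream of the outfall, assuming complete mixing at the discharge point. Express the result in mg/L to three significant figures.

After complete mixing, C₀ = (0.511·66.9 + 36·21) / 36.51 = 21.64 mg/L.
Travel time t = 7300 m / 0.57 m/s = 1.281e+04 s = 0.1482 d.
C = 21.64·exp(−0.70·0.1482) = 21.64·0.9014 = 19.51 mg/L.

19.5 mg/L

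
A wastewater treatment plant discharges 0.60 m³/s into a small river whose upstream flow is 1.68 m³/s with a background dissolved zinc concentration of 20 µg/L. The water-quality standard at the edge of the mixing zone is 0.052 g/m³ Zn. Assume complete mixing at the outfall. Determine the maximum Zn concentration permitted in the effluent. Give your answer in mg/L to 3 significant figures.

0.142 mg/L

20 µg/L = 0.02 mg/L.
Mass balance: 0.052·2.28 = 0.6·Cₑ + 1.68·0.02.
Cₑ = (0.1186 − 0.0336) / 0.6 = 0.1416 mg/L.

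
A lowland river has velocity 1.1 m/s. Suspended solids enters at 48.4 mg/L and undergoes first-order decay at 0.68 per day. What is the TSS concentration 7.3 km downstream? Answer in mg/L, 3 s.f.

Travel time t = 7.3 km / 1.1 m/s = 7300/1.1 = 6636 s = 0.07681 d.
First-order decay: C = 48.4·exp(−0.68·0.07681) = 48.4·0.9491 = 45.94 mg/L.

45.9 mg/L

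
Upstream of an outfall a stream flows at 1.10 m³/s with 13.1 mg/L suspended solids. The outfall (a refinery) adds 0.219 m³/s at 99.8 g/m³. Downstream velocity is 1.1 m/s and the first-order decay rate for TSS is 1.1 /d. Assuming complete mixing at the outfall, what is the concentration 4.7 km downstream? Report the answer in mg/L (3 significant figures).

After complete mixing, C₀ = (0.219·99.8 + 1.1·13.1) / 1.319 = 27.5 mg/L.
Travel time t = 4700 m / 1.1 m/s = 4273 s = 0.04945 d.
C = 27.5·exp(−1.1·0.04945) = 27.5·0.9471 = 26.04 mg/L.

26.0 mg/L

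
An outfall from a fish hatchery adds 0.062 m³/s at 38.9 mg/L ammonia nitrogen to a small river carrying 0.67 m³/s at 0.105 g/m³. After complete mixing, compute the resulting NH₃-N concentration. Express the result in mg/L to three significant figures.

3.39 mg/L

By mass balance at complete mixing, C = (0.062·38.9 + 0.67·0.105) / (0.062 + 0.67) = 2.482/0.732 = 3.391 mg/L.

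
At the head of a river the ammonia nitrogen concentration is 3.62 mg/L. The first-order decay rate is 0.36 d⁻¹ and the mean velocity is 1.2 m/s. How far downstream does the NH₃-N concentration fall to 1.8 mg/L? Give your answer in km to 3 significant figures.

201 km

From C = C₀·e^(−kt), t = ln(C₀/C)/k = ln(3.62/1.8)/0.36 = 0.6987/0.36 = 1.941 d.
Distance = v·t = 1.2 m/s × 1.677e+05 s = 2.012e+05 m = 201.2 km.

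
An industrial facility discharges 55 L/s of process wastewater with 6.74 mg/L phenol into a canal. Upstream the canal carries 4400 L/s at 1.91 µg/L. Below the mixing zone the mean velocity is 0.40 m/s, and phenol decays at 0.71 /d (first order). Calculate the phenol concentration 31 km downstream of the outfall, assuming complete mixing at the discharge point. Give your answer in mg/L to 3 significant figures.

55 L/s = 0.055 m³/s.
4400 L/s = 4.4 m³/s.
1.91 µg/L = 0.00191 mg/L.
After complete mixing, C₀ = (0.055·6.74 + 4.4·0.00191) / 4.455 = 0.0851 mg/L.
Travel time t = 3.1e+04 m / 0.40 m/s = 7.75e+04 s = 0.897 d.
C = 0.0851·exp(−0.71·0.897) = 0.0851·0.5289 = 0.04501 mg/L.

0.0450 mg/L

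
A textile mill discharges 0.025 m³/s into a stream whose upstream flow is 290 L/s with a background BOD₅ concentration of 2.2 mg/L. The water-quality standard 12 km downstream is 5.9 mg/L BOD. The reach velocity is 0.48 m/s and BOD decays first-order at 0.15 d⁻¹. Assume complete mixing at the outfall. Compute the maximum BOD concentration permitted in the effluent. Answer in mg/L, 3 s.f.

52.1 mg/L

290 L/s = 0.29 m³/s.
Travel time to the compliance point: t = 1.2e+04/0.48 = 2.5e+04 s = 0.2894 d; decay factor exp(−0.15·0.2894) = 0.9575.
So the concentration just after mixing may be at most 5.9/0.9575 = 6.162 mg/L.
Mass balance: 6.162·0.315 = 0.025·Cₑ + 0.29·2.2.
Cₑ = (1.941 − 0.638) / 0.025 = 52.12 mg/L.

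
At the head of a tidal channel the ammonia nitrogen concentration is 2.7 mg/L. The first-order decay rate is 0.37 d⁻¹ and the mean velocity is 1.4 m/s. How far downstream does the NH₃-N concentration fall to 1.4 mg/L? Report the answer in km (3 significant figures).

From C = C₀·e^(−kt), t = ln(C₀/C)/k = ln(2.7/1.4)/0.37 = 0.6568/0.37 = 1.775 d.
Distance = v·t = 1.4 m/s × 1.534e+05 s = 2.147e+05 m = 214.7 km.

215 km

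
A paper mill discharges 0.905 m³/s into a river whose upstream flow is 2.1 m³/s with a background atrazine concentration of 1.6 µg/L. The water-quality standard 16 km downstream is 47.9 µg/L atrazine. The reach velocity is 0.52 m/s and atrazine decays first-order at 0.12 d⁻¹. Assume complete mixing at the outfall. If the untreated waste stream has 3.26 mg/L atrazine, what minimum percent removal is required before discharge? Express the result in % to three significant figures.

1.6 µg/L = 0.0016 mg/L.
47.9 µg/L = 0.0479 mg/L.
Travel time to the compliance point: t = 1.6e+04/0.52 = 3.077e+04 s = 0.3561 d; decay factor exp(−0.12·0.3561) = 0.9582.
So the concentration just after mixing may be at most 0.0479/0.9582 = 0.04999 mg/L.
Mass balance: 0.04999·3.005 = 0.905·Cₑ + 2.1·0.0016.
Cₑ = (0.1502 − 0.00336) / 0.905 = 0.1623 mg/L.
Required removal = 1 − 0.1623/3.26 = 95.02 %.

95.0 %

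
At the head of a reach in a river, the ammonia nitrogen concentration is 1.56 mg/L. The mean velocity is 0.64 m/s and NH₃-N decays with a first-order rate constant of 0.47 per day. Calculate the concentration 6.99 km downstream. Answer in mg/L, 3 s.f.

Travel time t = 6.99 km / 0.64 m/s = 6990/0.64 = 1.092e+04 s = 0.1264 d.
First-order decay: C = 1.56·exp(−0.47·0.1264) = 1.56·0.9423 = 1.47 mg/L.

1.47 mg/L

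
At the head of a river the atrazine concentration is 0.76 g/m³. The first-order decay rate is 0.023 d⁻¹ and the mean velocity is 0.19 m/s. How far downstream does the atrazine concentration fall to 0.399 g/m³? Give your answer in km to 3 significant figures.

460 km

From C = C₀·e^(−kt), t = ln(C₀/C)/k = ln(0.76/0.399)/0.023 = 0.6444/0.023 = 28.02 d.
Distance = v·t = 0.19 m/s × 2.421e+06 s = 4.599e+05 m = 459.9 km.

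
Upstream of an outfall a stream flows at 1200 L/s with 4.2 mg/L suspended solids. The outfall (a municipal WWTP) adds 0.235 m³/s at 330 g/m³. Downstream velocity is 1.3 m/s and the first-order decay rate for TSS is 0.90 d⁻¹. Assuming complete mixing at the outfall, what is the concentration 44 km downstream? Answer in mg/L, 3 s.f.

1200 L/s = 1.2 m³/s.
After complete mixing, C₀ = (0.235·330 + 1.2·4.2) / 1.435 = 57.55 mg/L.
Travel time t = 4.4e+04 m / 1.3 m/s = 3.385e+04 s = 0.3917 d.
C = 57.55·exp(−0.90·0.3917) = 57.55·0.7029 = 40.45 mg/L.

40.5 mg/L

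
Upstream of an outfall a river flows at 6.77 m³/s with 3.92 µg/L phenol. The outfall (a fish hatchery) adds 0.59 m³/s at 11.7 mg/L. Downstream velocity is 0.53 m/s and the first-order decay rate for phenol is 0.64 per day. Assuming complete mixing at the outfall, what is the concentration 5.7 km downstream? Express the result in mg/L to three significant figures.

0.869 mg/L

3.92 µg/L = 0.00392 mg/L.
After complete mixing, C₀ = (0.59·11.7 + 6.77·0.00392) / 7.36 = 0.9415 mg/L.
Travel time t = 5700 m / 0.53 m/s = 1.075e+04 s = 0.1245 d.
C = 0.9415·exp(−0.64·0.1245) = 0.9415·0.9234 = 0.8694 mg/L.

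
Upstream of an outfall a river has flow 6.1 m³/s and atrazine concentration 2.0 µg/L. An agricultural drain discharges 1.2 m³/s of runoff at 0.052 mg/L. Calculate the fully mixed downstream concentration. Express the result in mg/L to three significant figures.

2.0 µg/L = 0.002 mg/L.
Conservation of mass across the mixing zone: C = (1.2·0.052 + 6.1·0.002) / (1.2 + 6.1) = 0.0746/7.3 = 0.01022 mg/L.

0.0102 mg/L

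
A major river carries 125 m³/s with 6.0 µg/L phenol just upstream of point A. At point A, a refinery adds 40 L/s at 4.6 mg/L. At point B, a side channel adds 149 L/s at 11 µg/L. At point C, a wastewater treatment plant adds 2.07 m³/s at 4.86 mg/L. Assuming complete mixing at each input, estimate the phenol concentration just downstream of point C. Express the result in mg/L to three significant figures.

6.0 µg/L = 0.006 mg/L.
40 L/s = 0.04 m³/s.
After input A: C = (125·0.006 + 0.04·4.6) / 125 = 0.00747 mg/L.
149 L/s = 0.149 m³/s.
11 µg/L = 0.011 mg/L.
After input B: C = (125·0.00747 + 0.149·0.011) / 125.2 = 0.007474 mg/L.
After input C: C = (125.2·0.007474 + 2.07·4.86) / 127.3 = 0.08641 mg/L.

0.0864 mg/L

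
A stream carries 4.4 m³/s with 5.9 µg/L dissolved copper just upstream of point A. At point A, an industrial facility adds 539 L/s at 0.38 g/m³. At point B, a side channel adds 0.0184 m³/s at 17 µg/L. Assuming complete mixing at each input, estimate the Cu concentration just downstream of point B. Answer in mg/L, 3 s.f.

5.9 µg/L = 0.0059 mg/L.
539 L/s = 0.539 m³/s.
After input A: C = (4.4·0.0059 + 0.539·0.38) / 4.939 = 0.04673 mg/L.
17 µg/L = 0.017 mg/L.
After input B: C = (4.939·0.04673 + 0.0184·0.017) / 4.957 = 0.04662 mg/L.

0.0466 mg/L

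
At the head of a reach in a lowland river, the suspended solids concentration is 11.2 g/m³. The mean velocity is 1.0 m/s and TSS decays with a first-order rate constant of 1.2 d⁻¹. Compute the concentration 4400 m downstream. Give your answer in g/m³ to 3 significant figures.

Travel time t = 4400 m / 1.0 m/s = 4400/1.0 = 4400 s = 0.05093 d.
First-order decay: C = 11.2·exp(−1.2·0.05093) = 11.2·0.9407 = 10.54 g/m³.

10.5 g/m³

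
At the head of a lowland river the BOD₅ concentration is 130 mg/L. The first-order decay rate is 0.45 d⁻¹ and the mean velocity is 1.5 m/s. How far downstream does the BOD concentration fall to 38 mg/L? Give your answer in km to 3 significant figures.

From C = C₀·e^(−kt), t = ln(C₀/C)/k = ln(130/38)/0.45 = 1.23/0.45 = 2.733 d.
Distance = v·t = 1.5 m/s × 2.362e+05 s = 3.542e+05 m = 354.2 km.

354 km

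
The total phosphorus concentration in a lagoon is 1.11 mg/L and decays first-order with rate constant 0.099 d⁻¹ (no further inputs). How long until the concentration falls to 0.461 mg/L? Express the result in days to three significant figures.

8.88 d

t = ln(C₀/C)/k = ln(1.11/0.461)/0.099 = 0.8787/0.099 = 8.876 d.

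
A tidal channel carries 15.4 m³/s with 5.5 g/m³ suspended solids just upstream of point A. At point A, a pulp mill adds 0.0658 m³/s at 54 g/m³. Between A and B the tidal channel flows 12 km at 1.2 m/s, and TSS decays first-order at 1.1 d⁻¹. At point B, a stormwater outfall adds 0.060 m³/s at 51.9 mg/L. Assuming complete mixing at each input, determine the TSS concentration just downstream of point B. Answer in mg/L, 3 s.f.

5.21 mg/L

After input A: C = (15.4·5.5 + 0.0658·54) / 15.47 = 5.706 mg/L.
Over the 12 km reach to input B (t = 1e+04 s = 0.1157 d), decay gives C = 5.706·exp(−1.1·0.1157) = 5.024 mg/L.
After input B: C = (15.47·5.024 + 0.06·51.9) / 15.53 = 5.205 mg/L.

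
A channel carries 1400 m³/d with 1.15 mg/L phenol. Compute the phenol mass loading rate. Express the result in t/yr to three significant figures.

1400 m³/d = 0.0162 m³/s.
Mass flux = Q·C = 0.0162 m³/s × 1.15 g/m³ = 0.01863 g/s.
= 0.01863 g/s × 31.56 = 0.5881 t/yr.

0.588 t/yr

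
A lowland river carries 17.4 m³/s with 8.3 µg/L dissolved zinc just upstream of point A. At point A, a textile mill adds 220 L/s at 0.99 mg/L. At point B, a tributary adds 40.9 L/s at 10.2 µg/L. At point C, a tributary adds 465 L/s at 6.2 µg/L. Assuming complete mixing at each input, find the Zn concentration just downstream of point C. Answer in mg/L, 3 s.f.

8.3 µg/L = 0.0083 mg/L.
220 L/s = 0.22 m³/s.
After input A: C = (17.4·0.0083 + 0.22·0.99) / 17.62 = 0.02056 mg/L.
40.9 L/s = 0.0409 m³/s.
10.2 µg/L = 0.0102 mg/L.
After input B: C = (17.62·0.02056 + 0.0409·0.0102) / 17.66 = 0.02053 mg/L.
465 L/s = 0.465 m³/s.
6.2 µg/L = 0.0062 mg/L.
After input C: C = (17.66·0.02053 + 0.465·0.0062) / 18.13 = 0.02017 mg/L.

0.0202 mg/L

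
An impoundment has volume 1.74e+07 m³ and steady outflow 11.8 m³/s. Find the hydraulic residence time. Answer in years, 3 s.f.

Q = 11.8 m³/s × 3.156e+07 s/yr = 3.724e+08 m³/yr.
Hydraulic residence time τ = V/Q = 1.74e+07/3.724e+08 = 0.04673 yr.

0.0467 yr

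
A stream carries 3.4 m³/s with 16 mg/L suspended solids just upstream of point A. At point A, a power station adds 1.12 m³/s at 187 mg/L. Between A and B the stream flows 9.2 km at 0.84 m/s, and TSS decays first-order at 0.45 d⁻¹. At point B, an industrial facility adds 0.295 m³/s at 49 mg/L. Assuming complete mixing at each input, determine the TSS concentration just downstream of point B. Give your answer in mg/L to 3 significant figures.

After input A: C = (3.4·16 + 1.12·187) / 4.52 = 58.37 mg/L.
Over the 9.2 km reach to input B (t = 1.095e+04 s = 0.1268 d), decay gives C = 58.37·exp(−0.45·0.1268) = 55.14 mg/L.
After input B: C = (4.52·55.14 + 0.295·49) / 4.815 = 54.76 mg/L.

54.8 mg/L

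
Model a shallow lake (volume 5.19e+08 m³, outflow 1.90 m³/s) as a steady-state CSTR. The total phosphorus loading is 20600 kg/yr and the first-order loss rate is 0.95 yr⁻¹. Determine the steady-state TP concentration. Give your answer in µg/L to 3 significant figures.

Outflow Q = 1.90 m³/s × 3.156e+07 s/yr = 5.996e+07 m³/yr.
Steady-state CSTR mass balance: W = Q·C + k·V·C, so C = W/(Q + kV).
Q + kV = 5.996e+07 + 0.95·5.19e+08 = 5.53e+08 m³/yr.
C = 20600/5.53e+08 = 3.725e-05 kg/m³ = 0.03725 mg/L = 37.25 µg/L.

37.3 µg/L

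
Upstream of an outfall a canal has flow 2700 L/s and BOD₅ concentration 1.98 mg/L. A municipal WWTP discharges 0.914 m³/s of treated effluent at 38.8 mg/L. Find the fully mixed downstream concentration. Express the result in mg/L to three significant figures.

2700 L/s = 2.7 m³/s.
Conservation of mass across the mixing zone: C = (0.914·38.8 + 2.7·1.98) / (0.914 + 2.7) = 40.81/3.614 = 11.29 mg/L.

11.3 mg/L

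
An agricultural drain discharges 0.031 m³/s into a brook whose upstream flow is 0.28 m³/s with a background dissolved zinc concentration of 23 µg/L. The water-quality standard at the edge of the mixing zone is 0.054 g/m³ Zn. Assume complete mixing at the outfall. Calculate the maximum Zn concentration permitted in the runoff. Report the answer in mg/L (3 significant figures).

23 µg/L = 0.023 mg/L.
Mass balance: 0.054·0.311 = 0.031·Cₑ + 0.28·0.023.
Cₑ = (0.01679 − 0.00644) / 0.031 = 0.334 mg/L.

0.334 mg/L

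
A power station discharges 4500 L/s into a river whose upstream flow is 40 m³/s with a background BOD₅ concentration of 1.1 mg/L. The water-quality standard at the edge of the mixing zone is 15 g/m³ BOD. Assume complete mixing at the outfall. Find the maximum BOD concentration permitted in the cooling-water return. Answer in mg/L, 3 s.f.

139 mg/L

4500 L/s = 4.5 m³/s.
Mass balance: 15·44.5 = 4.5·Cₑ + 40·1.1.
Cₑ = (667.5 − 44) / 4.5 = 138.6 mg/L.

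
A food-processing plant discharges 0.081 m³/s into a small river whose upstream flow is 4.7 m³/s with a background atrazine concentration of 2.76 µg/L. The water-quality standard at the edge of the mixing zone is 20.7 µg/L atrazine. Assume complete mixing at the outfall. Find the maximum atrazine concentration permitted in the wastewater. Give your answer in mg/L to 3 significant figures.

1.06 mg/L

2.76 µg/L = 0.00276 mg/L.
20.7 µg/L = 0.0207 mg/L.
Mass balance: 0.0207·4.781 = 0.081·Cₑ + 4.7·0.00276.
Cₑ = (0.09897 − 0.01297) / 0.081 = 1.062 mg/L.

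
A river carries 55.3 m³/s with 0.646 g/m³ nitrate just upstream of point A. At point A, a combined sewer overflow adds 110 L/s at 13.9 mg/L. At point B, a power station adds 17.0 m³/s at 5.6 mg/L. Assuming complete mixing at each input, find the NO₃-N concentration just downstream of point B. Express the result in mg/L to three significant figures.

110 L/s = 0.11 m³/s.
After input A: C = (55.3·0.646 + 0.11·13.9) / 55.41 = 0.6723 mg/L.
After input B: C = (55.41·0.6723 + 17·5.6) / 72.41 = 1.829 mg/L.

1.83 mg/L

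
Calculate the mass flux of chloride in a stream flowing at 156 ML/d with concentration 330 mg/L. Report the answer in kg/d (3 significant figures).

156 ML/d = 1.806 m³/s.
Mass flux = Q·C = 1.806 m³/s × 330 g/m³ = 595.8 g/s.
= 595.8 g/s × 86.4 = 5.148e+04 kg/d.

51500 kg/d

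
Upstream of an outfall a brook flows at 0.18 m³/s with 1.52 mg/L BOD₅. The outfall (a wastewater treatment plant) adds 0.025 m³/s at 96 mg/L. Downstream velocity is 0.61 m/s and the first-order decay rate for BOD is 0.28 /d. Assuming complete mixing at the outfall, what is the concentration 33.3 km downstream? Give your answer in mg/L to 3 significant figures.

10.9 mg/L

After complete mixing, C₀ = (0.025·96 + 0.18·1.52) / 0.205 = 13.04 mg/L.
Travel time t = 3.33e+04 m / 0.61 m/s = 5.459e+04 s = 0.6318 d.
C = 13.04·exp(−0.28·0.6318) = 13.04·0.8379 = 10.93 mg/L.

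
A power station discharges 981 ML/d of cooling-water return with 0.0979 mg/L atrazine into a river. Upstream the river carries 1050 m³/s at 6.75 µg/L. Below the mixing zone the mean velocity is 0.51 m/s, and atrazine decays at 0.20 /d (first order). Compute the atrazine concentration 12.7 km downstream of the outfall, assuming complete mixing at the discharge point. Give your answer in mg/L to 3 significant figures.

0.00729 mg/L

981 ML/d = 11.35 m³/s.
6.75 µg/L = 0.00675 mg/L.
After complete mixing, C₀ = (11.35·0.0979 + 1050·0.00675) / 1061 = 0.007725 mg/L.
Travel time t = 1.27e+04 m / 0.51 m/s = 2.49e+04 s = 0.2882 d.
C = 0.007725·exp(−0.20·0.2882) = 0.007725·0.944 = 0.007292 mg/L.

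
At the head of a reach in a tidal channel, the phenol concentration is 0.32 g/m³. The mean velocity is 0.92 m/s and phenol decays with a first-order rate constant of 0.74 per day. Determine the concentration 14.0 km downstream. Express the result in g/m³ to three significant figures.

0.281 g/m³

Travel time t = 14.0 km / 0.92 m/s = 1.4e+04/0.92 = 1.522e+04 s = 0.1761 d.
First-order decay: C = 0.32·exp(−0.74·0.1761) = 0.32·0.8778 = 0.2809 g/m³.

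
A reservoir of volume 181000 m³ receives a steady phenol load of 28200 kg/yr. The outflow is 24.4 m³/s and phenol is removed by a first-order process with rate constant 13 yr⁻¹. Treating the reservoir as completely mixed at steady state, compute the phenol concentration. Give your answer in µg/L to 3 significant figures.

Outflow Q = 24.4 m³/s × 3.156e+07 s/yr = 7.7e+08 m³/yr.
Steady-state CSTR mass balance: W = Q·C + k·V·C, so C = W/(Q + kV).
Q + kV = 7.7e+08 + 13·181000 = 7.724e+08 m³/yr.
C = 28200/7.724e+08 = 3.651e-05 kg/m³ = 0.03651 mg/L = 36.51 µg/L.

36.5 µg/L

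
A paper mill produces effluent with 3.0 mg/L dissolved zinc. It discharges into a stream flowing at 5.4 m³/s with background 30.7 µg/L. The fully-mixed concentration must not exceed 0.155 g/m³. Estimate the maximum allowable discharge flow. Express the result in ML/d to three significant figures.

20.4 ML/d

30.7 µg/L = 0.0307 mg/L.
Mass balance at complete mixing: C_std·(Q_w + Q_r) = Q_w·C_e + Q_r·C_b.
Rearranging, Q_w = Q_r·(C_std − C_b)/(C_e − C_std) = 5.4·(0.155 − 0.0307) / (3 − 0.155) = 0.2359 m³/s.
= 20.38 ML/d.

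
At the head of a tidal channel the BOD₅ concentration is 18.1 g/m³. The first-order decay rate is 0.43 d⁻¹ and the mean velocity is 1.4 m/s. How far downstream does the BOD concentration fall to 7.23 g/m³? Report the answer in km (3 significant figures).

From C = C₀·e^(−kt), t = ln(C₀/C)/k = ln(18.1/7.23)/0.43 = 0.9177/0.43 = 2.134 d.
Distance = v·t = 1.4 m/s × 1.844e+05 s = 2.581e+05 m = 258.1 km.

258 km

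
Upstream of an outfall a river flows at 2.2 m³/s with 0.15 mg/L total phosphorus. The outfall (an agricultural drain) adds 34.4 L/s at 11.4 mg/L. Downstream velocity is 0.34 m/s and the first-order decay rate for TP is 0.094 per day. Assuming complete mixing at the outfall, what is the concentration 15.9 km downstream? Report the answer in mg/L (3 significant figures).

34.4 L/s = 0.0344 m³/s.
After complete mixing, C₀ = (0.0344·11.4 + 2.2·0.15) / 2.234 = 0.3232 mg/L.
Travel time t = 1.59e+04 m / 0.34 m/s = 4.676e+04 s = 0.5413 d.
C = 0.3232·exp(−0.094·0.5413) = 0.3232·0.9504 = 0.3072 mg/L.

0.307 mg/L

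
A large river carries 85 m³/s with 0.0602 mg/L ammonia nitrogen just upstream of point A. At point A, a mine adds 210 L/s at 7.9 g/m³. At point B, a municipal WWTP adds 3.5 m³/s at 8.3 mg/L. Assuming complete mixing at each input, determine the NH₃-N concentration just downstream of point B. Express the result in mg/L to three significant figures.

0.404 mg/L

210 L/s = 0.21 m³/s.
After input A: C = (85·0.0602 + 0.21·7.9) / 85.21 = 0.07952 mg/L.
After input B: C = (85.21·0.07952 + 3.5·8.3) / 88.71 = 0.4039 mg/L.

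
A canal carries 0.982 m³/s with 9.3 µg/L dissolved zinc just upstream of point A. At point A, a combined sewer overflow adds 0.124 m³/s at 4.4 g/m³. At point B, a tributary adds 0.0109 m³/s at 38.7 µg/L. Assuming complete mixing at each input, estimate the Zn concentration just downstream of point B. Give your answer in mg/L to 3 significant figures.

0.497 mg/L

9.3 µg/L = 0.0093 mg/L.
After input A: C = (0.982·0.0093 + 0.124·4.4) / 1.106 = 0.5016 mg/L.
38.7 µg/L = 0.0387 mg/L.
After input B: C = (1.106·0.5016 + 0.0109·0.0387) / 1.117 = 0.497 mg/L.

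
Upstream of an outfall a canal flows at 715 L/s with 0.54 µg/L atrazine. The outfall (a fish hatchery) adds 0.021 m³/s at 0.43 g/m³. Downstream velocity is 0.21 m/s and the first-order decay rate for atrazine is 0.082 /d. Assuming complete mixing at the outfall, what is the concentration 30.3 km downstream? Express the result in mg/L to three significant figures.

715 L/s = 0.715 m³/s.
0.54 µg/L = 0.00054 mg/L.
After complete mixing, C₀ = (0.021·0.43 + 0.715·0.00054) / 0.736 = 0.01279 mg/L.
Travel time t = 3.03e+04 m / 0.21 m/s = 1.443e+05 s = 1.67 d.
C = 0.01279·exp(−0.082·1.67) = 0.01279·0.872 = 0.01116 mg/L.

0.0112 mg/L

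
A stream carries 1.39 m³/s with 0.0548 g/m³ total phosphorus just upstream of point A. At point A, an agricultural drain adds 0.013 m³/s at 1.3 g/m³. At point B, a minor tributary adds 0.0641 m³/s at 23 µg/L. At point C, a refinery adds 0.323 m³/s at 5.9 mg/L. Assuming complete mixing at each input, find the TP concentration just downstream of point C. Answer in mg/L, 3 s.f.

1.12 mg/L

After input A: C = (1.39·0.0548 + 0.013·1.3) / 1.403 = 0.06634 mg/L.
23 µg/L = 0.023 mg/L.
After input B: C = (1.403·0.06634 + 0.0641·0.023) / 1.467 = 0.06444 mg/L.
After input C: C = (1.467·0.06444 + 0.323·5.9) / 1.79 = 1.117 mg/L.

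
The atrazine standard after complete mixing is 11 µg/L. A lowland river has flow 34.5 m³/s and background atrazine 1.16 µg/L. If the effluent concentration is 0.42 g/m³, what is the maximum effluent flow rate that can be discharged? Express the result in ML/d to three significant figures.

1.16 µg/L = 0.00116 mg/L.
11 µg/L = 0.011 mg/L.
Mass balance at complete mixing: C_std·(Q_w + Q_r) = Q_w·C_e + Q_r·C_b.
Rearranging, Q_w = Q_r·(C_std − C_b)/(C_e − C_std) = 34.5·(0.011 − 0.00116) / (0.42 − 0.011) = 0.83 m³/s.
= 71.71 ML/d.

71.7 ML/d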